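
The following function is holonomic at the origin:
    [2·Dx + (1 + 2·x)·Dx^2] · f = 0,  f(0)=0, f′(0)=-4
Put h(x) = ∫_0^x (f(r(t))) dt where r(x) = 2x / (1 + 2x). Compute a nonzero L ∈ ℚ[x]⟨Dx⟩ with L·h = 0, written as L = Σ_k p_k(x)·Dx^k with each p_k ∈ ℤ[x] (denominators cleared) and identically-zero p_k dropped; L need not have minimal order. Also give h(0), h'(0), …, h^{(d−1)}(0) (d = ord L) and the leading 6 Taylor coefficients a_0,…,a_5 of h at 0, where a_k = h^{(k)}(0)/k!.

f: a_k = 0, -4, 4, -16/3, 8, -64/5, …
L₀ from L_f via x↦r, Dx↦r'^{-1}Dx.
h=∫h₀ ⇒ L = L₀·Dx.
L = (8 + 24·x)·Dx^2 + (1 + 8·x + 12·x^2)·Dx^3  (order 3).
h: a_k = 0, 0, -4, 32/3, -104/3, 128, …
ICs: h(0) = 0, h′(0) = 0, h′′(0) = -8.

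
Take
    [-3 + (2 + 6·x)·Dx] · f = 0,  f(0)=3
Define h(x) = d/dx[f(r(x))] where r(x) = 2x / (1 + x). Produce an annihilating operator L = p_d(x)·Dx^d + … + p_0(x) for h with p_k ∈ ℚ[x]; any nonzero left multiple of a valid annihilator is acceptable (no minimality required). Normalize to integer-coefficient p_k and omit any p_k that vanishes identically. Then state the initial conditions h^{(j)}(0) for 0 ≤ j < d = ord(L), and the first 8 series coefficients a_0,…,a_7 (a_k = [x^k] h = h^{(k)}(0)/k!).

f: a_k = 3, 9/2, -27/8, 81/16, -1215/128, 5103/256, -45927/1024, 216513/2048, …
Substitute x→r, Dx→(1/r')Dx; clear ⇒ L₀.
Differentiate: ansatz ord ≤ ord L₀ ⇒ L.
L = (-5 - 14·x) + (-1 - 8·x - 7·x^2)·Dx  (order 1).
h: a_k = 9, -45, 459/2, -2583/2, 62055/8, -386883/8, 4934475/16, -31944663/16, …
ICs: h(0) = 9.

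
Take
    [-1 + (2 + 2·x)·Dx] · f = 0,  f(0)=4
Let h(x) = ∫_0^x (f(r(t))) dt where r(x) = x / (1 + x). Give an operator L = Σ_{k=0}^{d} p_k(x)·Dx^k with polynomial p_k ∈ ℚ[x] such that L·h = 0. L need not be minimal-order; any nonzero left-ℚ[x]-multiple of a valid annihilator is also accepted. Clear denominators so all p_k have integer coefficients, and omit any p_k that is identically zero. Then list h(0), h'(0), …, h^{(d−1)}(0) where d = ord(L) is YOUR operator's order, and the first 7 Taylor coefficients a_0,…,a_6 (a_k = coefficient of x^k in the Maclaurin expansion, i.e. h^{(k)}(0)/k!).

f: a_k = 4, 2, -1/2, 1/4, -5/32, 7/64, -21/256, …
Change of var in L_f (x↦r) gives L₀.
∫: right-multiply L₀ by Dx.
L = -Dx + (2 + 6·x + 4·x^2)·Dx^2  (order 2).
h: a_k = 0, 4, 1, -5/6, 13/16, -141/160, 133/128, …
ICs: h(0) = 0, h′(0) = 4.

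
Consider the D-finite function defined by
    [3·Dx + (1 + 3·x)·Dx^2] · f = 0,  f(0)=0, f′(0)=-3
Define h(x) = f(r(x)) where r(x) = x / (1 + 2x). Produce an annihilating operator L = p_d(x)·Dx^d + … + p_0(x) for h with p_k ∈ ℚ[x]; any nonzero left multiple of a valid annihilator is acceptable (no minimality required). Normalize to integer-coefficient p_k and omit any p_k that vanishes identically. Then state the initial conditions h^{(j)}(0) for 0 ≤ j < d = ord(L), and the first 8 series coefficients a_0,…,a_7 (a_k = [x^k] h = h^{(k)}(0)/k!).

f: a_k = 0, -3, 9/2, -9, 81/4, -243/5, 243/2, -2187/7, …
h₀=f(r): pull back L_f along r ⇒ L₀.
L = (7 + 20·x)·Dx + (1 + 7·x + 10·x^2)·Dx^2  (order 2).
h: a_k = 0, -3, 21/2, -39, 609/4, -3093/5, 5187/2, -77997/7, …
ICs: h(0) = 0, h′(0) = -3.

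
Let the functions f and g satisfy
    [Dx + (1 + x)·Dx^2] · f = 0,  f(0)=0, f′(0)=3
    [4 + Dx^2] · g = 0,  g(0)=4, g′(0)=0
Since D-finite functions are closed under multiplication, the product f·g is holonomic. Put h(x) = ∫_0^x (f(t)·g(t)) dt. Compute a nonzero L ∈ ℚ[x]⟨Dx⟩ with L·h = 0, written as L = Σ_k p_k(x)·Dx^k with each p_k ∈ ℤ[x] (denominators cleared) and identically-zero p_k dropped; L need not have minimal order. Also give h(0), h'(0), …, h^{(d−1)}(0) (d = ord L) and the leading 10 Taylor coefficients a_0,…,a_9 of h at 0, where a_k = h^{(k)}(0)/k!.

f: a_k = 0, 3, -3/2, 1, -3/4, 3/5, -1/2, 3/7, -3/8, 1/3, …
g: a_k = 4, 0, -8, 0, 8/3, 0, -16/45, 0, 8/315, 0, …
Sym-product of L_f,L_g gives L₀ (≤ ord 4).
h=∫h₀ ⇒ L = L₀·Dx.
L = (168 + 864·x + 1456·x^2 + 1024·x^3 + 256·x^4)·Dx + (112 + 368·x + 384·x^2 + 128·x^3)·Dx^2 + (102 + 464·x + 744·x^2 + 512·x^3 + 128·x^4)·Dx^3 + (28 + 92·x + 96·x^2 + 32·x^3)·Dx^4 + (15 + 62·x + 95·x^2 + 64·x^3 + 16·x^4)·Dx^5  (order 5).
h: a_k = 0, 0, 6, -2, -5, 9/5, 2/5, 0, -13/70, 31/270, …
ICs: h(0) = 0, h′(0) = 0, h′′(0) = 12, h′′′(0) = -12, h′′′′(0) = -120.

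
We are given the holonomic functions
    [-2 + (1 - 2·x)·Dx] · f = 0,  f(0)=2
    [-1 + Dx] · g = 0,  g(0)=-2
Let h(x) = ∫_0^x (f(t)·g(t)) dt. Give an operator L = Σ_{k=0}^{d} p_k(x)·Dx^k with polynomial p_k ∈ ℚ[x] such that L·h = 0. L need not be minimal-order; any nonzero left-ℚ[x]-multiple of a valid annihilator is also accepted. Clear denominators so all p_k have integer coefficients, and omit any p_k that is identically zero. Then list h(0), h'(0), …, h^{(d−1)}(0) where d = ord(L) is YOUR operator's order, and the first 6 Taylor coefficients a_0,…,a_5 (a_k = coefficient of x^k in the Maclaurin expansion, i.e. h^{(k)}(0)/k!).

f: a_k = 2, 4, 8, 16, 32, 64, …
g: a_k = -2, -2, -1, -1/3, -1/12, -1/60, …
f·g: L₀ = L_f ⊗_s L_g, ord ≤ 1·1.
h=∫₀ˣh₀: take L = L₀·Dx.
L = (3 - 2·x)·Dx + (-1 + 2·x)·Dx^2  (order 2).
h: a_k = 0, -4, -6, -26/3, -79/6, -211/10, …
ICs: h(0) = 0, h′(0) = -4.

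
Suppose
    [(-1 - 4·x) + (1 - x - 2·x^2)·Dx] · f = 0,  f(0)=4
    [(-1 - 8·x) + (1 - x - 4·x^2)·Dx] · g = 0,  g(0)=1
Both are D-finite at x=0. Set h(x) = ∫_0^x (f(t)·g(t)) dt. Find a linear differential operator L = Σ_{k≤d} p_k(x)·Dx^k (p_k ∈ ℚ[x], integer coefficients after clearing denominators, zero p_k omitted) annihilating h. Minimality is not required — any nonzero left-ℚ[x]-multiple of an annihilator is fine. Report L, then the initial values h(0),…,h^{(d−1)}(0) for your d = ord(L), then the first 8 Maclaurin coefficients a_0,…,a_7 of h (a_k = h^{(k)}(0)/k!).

f: a_k = 4, 4, 12, 20, 44, 84, 172, 340, …
g: a_k = 1, 1, 5, 9, 29, 65, 181, 441, …
Sym-product of L_f,L_g gives L₀ (≤ ord 1).
Integrate: L := L₀·Dx.
L = (-2 - 10·x + 18·x^2 + 32·x^3)·Dx + (1 - 2·x - 5·x^2 + 6·x^3 + 8·x^4)·Dx^2  (order 2).
h: a_k = 0, 4, 4, 12, 22, 276/5, 356/3, 284, …
ICs: h(0) = 0, h′(0) = 4.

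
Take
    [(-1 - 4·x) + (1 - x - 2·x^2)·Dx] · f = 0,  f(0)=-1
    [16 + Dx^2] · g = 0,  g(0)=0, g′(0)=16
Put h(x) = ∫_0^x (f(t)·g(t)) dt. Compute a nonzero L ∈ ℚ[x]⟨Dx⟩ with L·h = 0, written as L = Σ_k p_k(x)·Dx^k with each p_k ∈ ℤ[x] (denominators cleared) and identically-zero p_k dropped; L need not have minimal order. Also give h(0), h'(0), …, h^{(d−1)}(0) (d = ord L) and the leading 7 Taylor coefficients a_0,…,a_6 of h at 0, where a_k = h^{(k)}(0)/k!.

f: a_k = -1, -1, -3, -5, -11, -21, -43, …
g: a_k = 0, 16, 0, -128/3, 0, 512/15, 0, …
Sym-product of L_f,L_g gives L₀ (≤ ord 2).
h=∫h₀ ⇒ L = L₀·Dx.
L = (-12 + 16·x + 32·x^2)·Dx + (2 + 8·x)·Dx^2 + (-1 + x + 2·x^2)·Dx^3  (order 3).
h: a_k = 0, 0, -8, -16/3, -4/3, -112/15, -616/45, …
ICs: h(0) = 0, h′(0) = 0, h′′(0) = -16.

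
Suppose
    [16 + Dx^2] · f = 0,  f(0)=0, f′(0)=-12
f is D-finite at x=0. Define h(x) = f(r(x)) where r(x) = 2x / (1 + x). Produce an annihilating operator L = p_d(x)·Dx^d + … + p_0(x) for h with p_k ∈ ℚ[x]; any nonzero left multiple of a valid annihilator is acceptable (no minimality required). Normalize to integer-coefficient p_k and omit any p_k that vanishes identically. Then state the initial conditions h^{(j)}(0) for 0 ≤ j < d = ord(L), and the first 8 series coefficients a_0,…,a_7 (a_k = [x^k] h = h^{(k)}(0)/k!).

L = 64 + (2 + 6·x + 6·x^2 + 2·x^3)·Dx + (1 + 4·x + 6·x^2 + 4·x^3 + x^4)·Dx^2  (order 2).
h: a_k = 0, -24, 24, 232, -744, 3464/5, 1560, -758488/105, …
ICs: h(0) = 0, h′(0) = -24.

f: a_k = 0, -12, 0, 32, 0, -128/5, 0, 1024/105, …
Change of var in L_f (x↦r) gives L₀.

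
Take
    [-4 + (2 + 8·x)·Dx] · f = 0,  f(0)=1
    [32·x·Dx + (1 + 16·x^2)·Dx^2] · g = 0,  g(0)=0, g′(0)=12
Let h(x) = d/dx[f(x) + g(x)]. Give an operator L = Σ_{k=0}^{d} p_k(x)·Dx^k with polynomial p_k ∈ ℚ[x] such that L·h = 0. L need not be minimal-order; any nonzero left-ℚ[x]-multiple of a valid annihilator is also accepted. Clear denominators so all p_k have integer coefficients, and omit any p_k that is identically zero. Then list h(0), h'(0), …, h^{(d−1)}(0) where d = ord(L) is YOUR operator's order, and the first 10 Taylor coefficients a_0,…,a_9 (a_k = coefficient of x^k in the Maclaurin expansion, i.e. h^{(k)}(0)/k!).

f: a_k = 1, 2, -2, 4, -10, 28, -84, 264, -858, 2860, …
g: a_k = 0, 12, 0, -64, 0, 3072/5, 0, -49152/7, 0, 262144/3, …
h₀=f+g: left-lcm gives L₀, ord ≤ 3.
Derive L from L₀ (diff closure).
L = (-32 - 320·x + 1536·x^2 + 3072·x^3) + (-22 - 128·x + 320·x^2 + 6144·x^3 + 10752·x^4)·Dx + (-1 + 12·x + 96·x^2 + 384·x^3 + 1792·x^4 + 3072·x^5)·Dx^2  (order 2).
h: a_k = 14, -4, -180, -40, 3212, -504, -47304, -6864, 812172, -97240, …
ICs: h(0) = 14, h′(0) = -4.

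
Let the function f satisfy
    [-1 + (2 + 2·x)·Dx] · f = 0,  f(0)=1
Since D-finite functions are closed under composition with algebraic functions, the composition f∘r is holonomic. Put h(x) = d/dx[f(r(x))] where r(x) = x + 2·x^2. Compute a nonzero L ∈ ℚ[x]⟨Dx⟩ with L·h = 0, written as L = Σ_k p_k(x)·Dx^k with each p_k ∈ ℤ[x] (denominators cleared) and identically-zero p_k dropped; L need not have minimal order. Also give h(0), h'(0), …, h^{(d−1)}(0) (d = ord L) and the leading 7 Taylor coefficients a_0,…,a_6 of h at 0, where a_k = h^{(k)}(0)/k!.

L = 7 + (-2 - 10·x - 12·x^2 - 16·x^3)·Dx  (order 1).
h: a_k = 1/2, 7/4, -21/16, -21/32, 595/256, -567/512, -5537/2048, …
ICs: h(0) = 1/2.

f: a_k = 1, 1/2, -1/8, 1/16, -5/128, 7/256, -21/1024, …
Substitute x→r, Dx→(1/r')Dx; clear ⇒ L₀.
Differentiate: ansatz ord ≤ ord L₀ ⇒ L.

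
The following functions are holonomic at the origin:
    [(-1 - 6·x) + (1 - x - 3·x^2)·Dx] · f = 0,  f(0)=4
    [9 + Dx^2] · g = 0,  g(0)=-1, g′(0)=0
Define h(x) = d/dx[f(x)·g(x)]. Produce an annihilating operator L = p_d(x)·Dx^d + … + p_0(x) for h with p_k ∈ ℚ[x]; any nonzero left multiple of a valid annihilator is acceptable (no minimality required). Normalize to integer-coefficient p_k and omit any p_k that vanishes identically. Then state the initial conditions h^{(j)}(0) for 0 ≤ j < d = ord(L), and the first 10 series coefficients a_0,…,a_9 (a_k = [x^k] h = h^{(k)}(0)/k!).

L = (-15 - 54·x - 135·x^2 + 162·x^3 + 243·x^4) + (6·x + 54·x^2 + 108·x^3)·Dx + (1 - 4·x - 9·x^2 + 18·x^3 + 27·x^4)·Dx^2  (order 2).
h: a_k = -4, 4, -30, -70, -475/2, -5757/10, -33383/20, -118037/28, -12522393/1120, -31618591/1120, …
ICs: h(0) = -4, h′(0) = 4.

f: a_k = 4, 4, 16, 28, 76, 160, 388, 868, 2032, 4636, …
g: a_k = -1, 0, 9/2, 0, -27/8, 0, 81/80, 0, -729/4480, 0, …
h₀=f·g: eliminate ⇒ L₀, order ≤ 1·2.
h=h₀': d/dx-closure on L₀ ⇒ L.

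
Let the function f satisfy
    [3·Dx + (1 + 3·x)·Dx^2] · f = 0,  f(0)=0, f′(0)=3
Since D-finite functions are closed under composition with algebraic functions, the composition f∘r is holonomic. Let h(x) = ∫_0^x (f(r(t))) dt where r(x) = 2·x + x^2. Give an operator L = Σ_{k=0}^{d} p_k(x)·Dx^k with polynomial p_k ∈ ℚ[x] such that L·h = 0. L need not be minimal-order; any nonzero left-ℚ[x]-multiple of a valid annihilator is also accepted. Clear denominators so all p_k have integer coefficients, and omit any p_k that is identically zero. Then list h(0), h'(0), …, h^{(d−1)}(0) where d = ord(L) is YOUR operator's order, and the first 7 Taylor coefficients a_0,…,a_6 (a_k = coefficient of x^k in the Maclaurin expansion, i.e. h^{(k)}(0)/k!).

f: a_k = 0, 3, -9/2, 9, -81/4, 243/5, -243/2, …
L₀ from L_f via x↦r, Dx↦r'^{-1}Dx.
Integrate: L := L₀·Dx.
L = (5 + 6·x + 3·x^2)·Dx^2 + (1 + 7·x + 9·x^2 + 3·x^3)·Dx^3  (order 3).
h: a_k = 0, 0, 3, -5, 27/2, -441/10, 801/5, …
ICs: h(0) = 0, h′(0) = 0, h′′(0) = 6.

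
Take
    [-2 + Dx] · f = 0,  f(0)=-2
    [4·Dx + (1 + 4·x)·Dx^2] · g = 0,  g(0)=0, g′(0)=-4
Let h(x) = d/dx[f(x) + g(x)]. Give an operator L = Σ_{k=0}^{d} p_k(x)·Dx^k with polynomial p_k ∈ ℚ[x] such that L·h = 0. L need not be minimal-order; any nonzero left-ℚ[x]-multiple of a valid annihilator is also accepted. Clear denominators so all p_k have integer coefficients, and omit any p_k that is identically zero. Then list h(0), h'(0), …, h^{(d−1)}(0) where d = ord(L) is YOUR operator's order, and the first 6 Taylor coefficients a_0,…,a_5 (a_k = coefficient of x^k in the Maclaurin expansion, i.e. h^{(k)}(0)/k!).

f: a_k = -2, -4, -4, -8/3, -4/3, -8/15, …
g: a_k = 0, -4, 8, -64/3, 64, -1024/5, …
f+g: L₀ = lclm(L_f,L_g), ord ≤ 1+2.
Derive L from L₀ (diff closure).
L = (-40 - 32·x) + (14 - 16·x - 32·x^2)·Dx + (3 + 16·x + 16·x^2)·Dx^2  (order 2).
h: a_k = -8, 8, -72, 752/3, -3080/3, 61424/15, …
ICs: h(0) = -8, h′(0) = 8.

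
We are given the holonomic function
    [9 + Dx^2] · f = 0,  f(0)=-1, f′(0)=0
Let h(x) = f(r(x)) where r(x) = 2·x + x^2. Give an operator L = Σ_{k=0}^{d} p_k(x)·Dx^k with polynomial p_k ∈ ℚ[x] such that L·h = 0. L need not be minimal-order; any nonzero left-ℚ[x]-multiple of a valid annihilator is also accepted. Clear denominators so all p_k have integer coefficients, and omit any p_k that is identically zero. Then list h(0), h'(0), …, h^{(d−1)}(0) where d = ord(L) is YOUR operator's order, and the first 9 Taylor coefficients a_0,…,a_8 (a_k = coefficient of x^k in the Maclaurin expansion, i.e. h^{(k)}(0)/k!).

f: a_k = -1, 0, 9/2, 0, -27/8, 0, 81/80, 0, -729/4480, …
Substitute x→r, Dx→(1/r')Dx; clear ⇒ L₀.
L = (36 + 108·x + 108·x^2 + 36·x^3) - Dx + (1 + x)·Dx^2  (order 2).
h: a_k = -1, 0, 18, 18, -99/2, -108, -81/5, 837/5, 55431/280, …
ICs: h(0) = -1, h′(0) = 0.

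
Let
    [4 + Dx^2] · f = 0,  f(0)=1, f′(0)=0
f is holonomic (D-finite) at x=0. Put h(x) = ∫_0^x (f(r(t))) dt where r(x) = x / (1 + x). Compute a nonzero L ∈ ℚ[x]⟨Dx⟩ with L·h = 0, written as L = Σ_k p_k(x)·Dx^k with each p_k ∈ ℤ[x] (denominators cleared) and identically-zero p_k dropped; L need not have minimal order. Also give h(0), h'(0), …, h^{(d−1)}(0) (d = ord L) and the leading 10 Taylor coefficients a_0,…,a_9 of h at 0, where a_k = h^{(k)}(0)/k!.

f: a_k = 1, 0, -2, 0, 2/3, 0, -4/45, 0, 2/315, 0, …
h₀=f(r): pull back L_f along r ⇒ L₀.
h=∫h₀ ⇒ L = L₀·Dx.
L = 4·Dx + (2 + 6·x + 6·x^2 + 2·x^3)·Dx^2 + (1 + 4·x + 6·x^2 + 4·x^3 + x^4)·Dx^3  (order 3).
h: a_k = 0, 1, 0, -2/3, 1, -16/15, 8/9, -22/45, -1/10, 2354/2835, …
ICs: h(0) = 0, h′(0) = 1, h′′(0) = 0.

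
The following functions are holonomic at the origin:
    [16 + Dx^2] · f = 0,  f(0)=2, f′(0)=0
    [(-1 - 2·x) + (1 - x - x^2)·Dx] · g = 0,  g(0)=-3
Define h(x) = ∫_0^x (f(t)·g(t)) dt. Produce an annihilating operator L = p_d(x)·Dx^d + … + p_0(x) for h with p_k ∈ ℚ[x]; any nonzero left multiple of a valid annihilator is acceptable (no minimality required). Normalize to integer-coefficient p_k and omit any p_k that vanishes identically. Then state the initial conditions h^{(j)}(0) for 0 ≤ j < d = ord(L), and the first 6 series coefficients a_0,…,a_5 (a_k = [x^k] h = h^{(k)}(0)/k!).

f: a_k = 2, 0, -16, 0, 64/3, 0, …
g: a_k = -3, -3, -6, -9, -15, -24, …
f·g: L₀ = L_f ⊗_s L_g, ord ≤ 2·1.
∫: right-multiply L₀ by Dx.
L = (-14 + 16·x + 16·x^2)·Dx + (2 + 4·x)·Dx^2 + (-1 + x + x^2)·Dx^3  (order 3).
h: a_k = 0, -6, -3, 12, 15/2, 2/5, …
ICs: h(0) = 0, h′(0) = -6, h′′(0) = -6.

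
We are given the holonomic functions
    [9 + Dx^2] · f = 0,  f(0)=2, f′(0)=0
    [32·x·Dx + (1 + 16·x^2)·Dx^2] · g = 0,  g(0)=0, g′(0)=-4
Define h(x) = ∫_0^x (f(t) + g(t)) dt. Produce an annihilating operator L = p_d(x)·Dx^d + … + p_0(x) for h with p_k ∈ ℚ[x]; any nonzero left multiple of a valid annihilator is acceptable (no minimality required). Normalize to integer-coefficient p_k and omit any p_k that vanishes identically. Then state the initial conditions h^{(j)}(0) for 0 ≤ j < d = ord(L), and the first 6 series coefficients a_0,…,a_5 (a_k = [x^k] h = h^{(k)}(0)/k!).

f: a_k = 2, 0, -9, 0, 27/4, 0, …
g: a_k = 0, -4, 0, 64/3, 0, -1024/5, …
Weyl lclm of L_f,L_g ⇒ L₀ (ord ≤ 4).
Integrate: L := L₀·Dx.
L = (-52704·x + 967680·x^3 + 663552·x^5)·Dx^2 + (-207 + 13104·x^2 + 283392·x^4 + 331776·x^6)·Dx^3 + (-5856·x + 107520·x^3 + 73728·x^5)·Dx^4 + (-23 + 1456·x^2 + 31488·x^4 + 36864·x^6)·Dx^5  (order 5).
h: a_k = 0, 2, -2, -3, 16/3, 27/20, …
ICs: h(0) = 0, h′(0) = 2, h′′(0) = -4, h′′′(0) = -18, h′′′′(0) = 128.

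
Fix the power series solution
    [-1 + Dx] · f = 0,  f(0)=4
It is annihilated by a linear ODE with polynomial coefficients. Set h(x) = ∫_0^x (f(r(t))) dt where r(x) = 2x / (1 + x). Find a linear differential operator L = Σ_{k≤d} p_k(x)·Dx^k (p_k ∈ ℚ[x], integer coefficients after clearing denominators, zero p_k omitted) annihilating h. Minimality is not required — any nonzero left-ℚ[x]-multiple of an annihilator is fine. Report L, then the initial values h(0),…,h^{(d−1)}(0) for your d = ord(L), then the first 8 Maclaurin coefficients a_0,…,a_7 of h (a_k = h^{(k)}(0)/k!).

L = -2·Dx + (1 + 2·x + x^2)·Dx^2  (order 2).
h: a_k = 0, 4, 4, 0, -2/3, 8/15, -4/15, 16/315, …
ICs: h(0) = 0, h′(0) = 4.

f: a_k = 4, 4, 2, 2/3, 1/6, 1/30, 1/180, 1/1260, …
Change of var in L_f (x↦r) gives L₀.
Integrate: L := L₀·Dx.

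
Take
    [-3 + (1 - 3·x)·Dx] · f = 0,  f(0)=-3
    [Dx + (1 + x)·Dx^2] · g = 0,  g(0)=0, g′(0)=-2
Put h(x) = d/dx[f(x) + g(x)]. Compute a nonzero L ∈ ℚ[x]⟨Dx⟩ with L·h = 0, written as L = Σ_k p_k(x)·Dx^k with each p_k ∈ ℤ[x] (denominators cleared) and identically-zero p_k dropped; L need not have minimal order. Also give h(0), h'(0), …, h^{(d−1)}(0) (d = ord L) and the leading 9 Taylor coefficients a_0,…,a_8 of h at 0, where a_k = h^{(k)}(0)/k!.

L = (66 + 18·x) + (52 + 120·x + 36·x^2)·Dx + (-7 + 11·x + 27·x^2 + 9·x^3)·Dx^2  (order 2).
h: a_k = -11, -52, -245, -970, -3647, -13120, -45929, -157462, -531443, …
ICs: h(0) = -11, h′(0) = -52.

f: a_k = -3, -9, -27, -81, -243, -729, -2187, -6561, -19683, …
g: a_k = 0, -2, 1, -2/3, 1/2, -2/5, 1/3, -2/7, 1/4, …
Sum ⇒ L₀ = lclm(L_f,L_g) in ℚ(x)⟨Dx⟩.
h₀' ⇒ L via d/dx closure of L₀.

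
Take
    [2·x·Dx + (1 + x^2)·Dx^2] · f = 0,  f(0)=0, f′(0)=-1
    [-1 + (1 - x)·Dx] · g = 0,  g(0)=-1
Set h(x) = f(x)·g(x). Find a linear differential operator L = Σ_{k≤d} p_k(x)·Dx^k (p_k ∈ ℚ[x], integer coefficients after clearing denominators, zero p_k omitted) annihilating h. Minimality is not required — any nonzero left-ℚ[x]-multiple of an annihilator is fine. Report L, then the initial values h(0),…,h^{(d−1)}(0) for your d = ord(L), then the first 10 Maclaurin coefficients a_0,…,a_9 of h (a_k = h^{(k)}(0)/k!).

L = 2·x + (2 - 2·x + 4·x^2)·Dx + (-1 + x - x^2 + x^3)·Dx^2  (order 2).
h: a_k = 0, 1, 1, 2/3, 2/3, 13/15, 13/15, 76/105, 76/105, 263/315, …
ICs: h(0) = 0, h′(0) = 1.

f: a_k = 0, -1, 0, 1/3, 0, -1/5, 0, 1/7, 0, -1/9, …
g: a_k = -1, -1, -1, -1, -1, -1, -1, -1, -1, -1, …
f·g: L₀ = L_f ⊗_s L_g, ord ≤ 2·1.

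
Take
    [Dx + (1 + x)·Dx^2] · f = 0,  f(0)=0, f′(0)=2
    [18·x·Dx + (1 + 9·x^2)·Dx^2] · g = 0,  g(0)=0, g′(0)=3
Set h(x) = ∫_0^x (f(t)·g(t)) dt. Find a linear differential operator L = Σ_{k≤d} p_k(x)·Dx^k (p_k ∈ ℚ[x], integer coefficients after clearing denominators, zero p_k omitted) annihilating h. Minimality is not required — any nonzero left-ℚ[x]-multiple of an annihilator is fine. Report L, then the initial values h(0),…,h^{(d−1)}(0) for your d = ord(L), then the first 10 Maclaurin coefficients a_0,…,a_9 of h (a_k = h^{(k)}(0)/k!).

f: a_k = 0, 2, -1, 2/3, -1/2, 2/5, -1/3, 2/7, -1/4, 2/9, …
g: a_k = 0, 3, 0, -9, 0, 243/5, 0, -2187/7, 0, 2187, …
f·g: L₀ = L_f ⊗_s L_g, ord ≤ 2·2.
h=∫h₀ ⇒ L = L₀·Dx.
L = (1368 + 2700·x + 37584·x^2 + 95580·x^3 + 87480·x^4 + 37908·x^5 + 26244·x^7)·Dx^2 + (1298 + 9180·x + 54612·x^2 + 194724·x^3 + 324000·x^4 + 271188·x^5 + 102060·x^6 + 78732·x^7 + 91854·x^8)·Dx^3 + (76 + 2848·x + 12096·x^2 + 43992·x^3 + 117288·x^4 + 173016·x^5 + 139968·x^6 + 75816·x^7 + 78732·x^8 + 52488·x^9)·Dx^4 + (37 + 146·x + 901·x^2 + 2808·x^3 + 7362·x^4 + 15228·x^5 + 21546·x^6 + 17496·x^7 + 12393·x^8 + 13122·x^9 + 6561·x^10)·Dx^5  (order 5).
h: a_k = 0, 0, 0, 2, -3/4, -16/5, 5/4, 66/5, -451/80, -992/15, …
ICs: h(0) = 0, h′(0) = 0, h′′(0) = 0, h′′′(0) = 12, h′′′′(0) = -18.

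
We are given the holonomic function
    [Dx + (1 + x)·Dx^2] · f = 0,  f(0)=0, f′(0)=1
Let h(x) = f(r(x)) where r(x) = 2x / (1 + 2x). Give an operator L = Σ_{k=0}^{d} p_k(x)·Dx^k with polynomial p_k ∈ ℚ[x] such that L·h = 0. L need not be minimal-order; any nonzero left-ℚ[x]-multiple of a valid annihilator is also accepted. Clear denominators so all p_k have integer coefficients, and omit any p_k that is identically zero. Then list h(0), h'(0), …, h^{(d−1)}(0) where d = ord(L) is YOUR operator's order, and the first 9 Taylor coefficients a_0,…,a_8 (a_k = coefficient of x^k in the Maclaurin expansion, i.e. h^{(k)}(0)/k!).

f: a_k = 0, 1, -1/2, 1/3, -1/4, 1/5, -1/6, 1/7, -1/8, …
Substitute x→r, Dx→(1/r')Dx; clear ⇒ L₀.
L = (6 + 16·x)·Dx + (1 + 6·x + 8·x^2)·Dx^2  (order 2).
h: a_k = 0, 2, -6, 56/3, -60, 992/5, -672, 16256/7, -8160, …
ICs: h(0) = 0, h′(0) = 2.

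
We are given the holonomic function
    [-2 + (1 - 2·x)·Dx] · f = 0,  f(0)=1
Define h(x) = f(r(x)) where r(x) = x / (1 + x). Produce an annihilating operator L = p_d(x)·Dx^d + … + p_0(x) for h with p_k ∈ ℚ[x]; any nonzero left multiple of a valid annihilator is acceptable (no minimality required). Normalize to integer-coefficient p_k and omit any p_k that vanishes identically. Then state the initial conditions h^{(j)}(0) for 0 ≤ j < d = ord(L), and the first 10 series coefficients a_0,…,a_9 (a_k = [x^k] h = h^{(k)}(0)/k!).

f: a_k = 1, 2, 4, 8, 16, 32, 64, 128, 256, 512, …
h₀=f(r): pull back L_f along r ⇒ L₀.
L = 2 + (-1 + x^2)·Dx  (order 1).
h: a_k = 1, 2, 2, 2, 2, 2, 2, 2, 2, 2, …
ICs: h(0) = 1.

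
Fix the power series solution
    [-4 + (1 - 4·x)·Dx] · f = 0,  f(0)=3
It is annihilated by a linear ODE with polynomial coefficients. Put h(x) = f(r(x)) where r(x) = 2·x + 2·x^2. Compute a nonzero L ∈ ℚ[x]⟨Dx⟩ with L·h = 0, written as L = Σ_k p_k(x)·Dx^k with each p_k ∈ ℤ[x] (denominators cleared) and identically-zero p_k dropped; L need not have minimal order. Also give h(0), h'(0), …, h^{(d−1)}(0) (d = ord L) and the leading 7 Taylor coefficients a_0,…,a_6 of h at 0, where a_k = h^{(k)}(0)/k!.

f: a_k = 3, 12, 48, 192, 768, 3072, 12288, …
Change of var in L_f (x↦r) gives L₀.
L = (8 + 16·x) + (-1 + 8·x + 8·x^2)·Dx  (order 1).
h: a_k = 3, 24, 216, 1920, 17088, 152064, 1353216, …
ICs: h(0) = 3.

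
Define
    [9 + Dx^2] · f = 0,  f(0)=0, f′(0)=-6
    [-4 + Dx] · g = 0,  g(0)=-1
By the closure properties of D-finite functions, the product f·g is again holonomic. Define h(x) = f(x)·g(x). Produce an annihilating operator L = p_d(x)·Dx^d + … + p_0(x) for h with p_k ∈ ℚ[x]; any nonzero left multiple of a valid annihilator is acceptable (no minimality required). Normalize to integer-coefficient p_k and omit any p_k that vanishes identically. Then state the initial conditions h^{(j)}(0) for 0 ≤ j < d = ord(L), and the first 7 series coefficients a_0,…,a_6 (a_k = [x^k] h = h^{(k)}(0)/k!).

f: a_k = 0, -6, 0, 9, 0, -81/20, 0, …
g: a_k = -1, -4, -8, -32/3, -32/3, -128/15, -256/45, …
L₀ := L_f ⊗_s L_g (sym. prod.), ord ≤ 2.
L = 25 - 8·Dx + Dx^2  (order 2).
h: a_k = 0, 6, 24, 39, 28, -79/20, -143/5, …
ICs: h(0) = 0, h′(0) = 6.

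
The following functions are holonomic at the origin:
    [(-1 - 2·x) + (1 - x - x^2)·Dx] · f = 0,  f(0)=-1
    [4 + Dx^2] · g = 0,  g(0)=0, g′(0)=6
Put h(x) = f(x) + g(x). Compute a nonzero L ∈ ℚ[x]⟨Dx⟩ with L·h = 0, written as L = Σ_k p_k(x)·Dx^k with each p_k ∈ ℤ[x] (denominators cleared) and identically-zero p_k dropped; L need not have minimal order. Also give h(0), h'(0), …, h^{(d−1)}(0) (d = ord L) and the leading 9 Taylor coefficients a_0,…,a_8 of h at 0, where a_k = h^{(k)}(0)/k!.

L = (44 + 96·x + 32·x^2 + 48·x^3 + 40·x^4 + 16·x^5) + (-16 + 20·x + 8·x^2 - 16·x^3 + 12·x^4 + 24·x^5 + 8·x^6)·Dx + (11 + 24·x + 8·x^2 + 12·x^3 + 10·x^4 + 4·x^5)·Dx^2 + (-4 + 5·x + 2·x^2 - 4·x^3 + 3·x^4 + 6·x^5 + 2·x^6)·Dx^3  (order 3).
h: a_k = -1, 5, -2, -7, -5, -36/5, -13, -2213/105, -34, …
ICs: h(0) = -1, h′(0) = 5, h′′(0) = -4.

f: a_k = -1, -1, -2, -3, -5, -8, -13, -21, -34, …
g: a_k = 0, 6, 0, -4, 0, 4/5, 0, -8/105, 0, …
Weyl lclm of L_f,L_g ⇒ L₀ (ord ≤ 3).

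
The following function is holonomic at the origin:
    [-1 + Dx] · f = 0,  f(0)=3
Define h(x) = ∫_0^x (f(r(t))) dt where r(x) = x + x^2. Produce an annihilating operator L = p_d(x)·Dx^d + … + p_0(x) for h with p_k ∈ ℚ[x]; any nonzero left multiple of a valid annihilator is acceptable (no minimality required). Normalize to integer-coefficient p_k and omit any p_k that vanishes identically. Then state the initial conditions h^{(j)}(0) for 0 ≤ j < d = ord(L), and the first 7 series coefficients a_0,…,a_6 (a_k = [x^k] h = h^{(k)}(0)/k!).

f: a_k = 3, 3, 3/2, 1/2, 1/8, 1/40, 1/240, …
Substitute x→r, Dx→(1/r')Dx; clear ⇒ L₀.
h=∫₀ˣh₀: take L = L₀·Dx.
L = (-1 - 2·x)·Dx + Dx^2  (order 2).
h: a_k = 0, 3, 3/2, 3/2, 7/8, 5/8, 27/80, …
ICs: h(0) = 0, h′(0) = 3.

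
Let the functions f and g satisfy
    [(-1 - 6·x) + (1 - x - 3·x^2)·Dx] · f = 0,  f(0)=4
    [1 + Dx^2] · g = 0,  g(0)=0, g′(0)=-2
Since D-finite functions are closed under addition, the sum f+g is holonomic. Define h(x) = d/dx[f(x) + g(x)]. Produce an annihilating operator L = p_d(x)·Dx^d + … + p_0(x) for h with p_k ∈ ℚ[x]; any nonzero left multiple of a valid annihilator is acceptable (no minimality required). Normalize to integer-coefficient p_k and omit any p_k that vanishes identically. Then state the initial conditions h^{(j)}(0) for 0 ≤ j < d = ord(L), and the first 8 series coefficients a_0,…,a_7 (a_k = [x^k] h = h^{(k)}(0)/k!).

f: a_k = 4, 4, 16, 28, 76, 160, 388, 868, …
g: a_k = 0, -2, 0, 1/3, 0, -1/60, 0, 1/2520, …
f+g: L₀ = lclm(L_f,L_g), ord ≤ 1+2.
h₀' ⇒ L via d/dx closure of L₀.
L = (464 + 2522·x + 8618·x^2 + 6330·x^3 + 9630·x^4 + 486·x^5 + 486·x^6) + (-43 - 249·x + 114·x^2 + 559·x^3 + 1500·x^4 + 1863·x^5 + 189·x^6 + 162·x^7)·Dx + (464 + 2522·x + 8618·x^2 + 6330·x^3 + 9630·x^4 + 486·x^5 + 486·x^6)·Dx^2 + (-43 - 249·x + 114·x^2 + 559·x^3 + 1500·x^4 + 1863·x^5 + 189·x^6 + 162·x^7)·Dx^3  (order 3).
h: a_k = 2, 32, 85, 304, 9599/12, 2328, 2187361/360, 16256, …
ICs: h(0) = 2, h′(0) = 32, h′′(0) = 170.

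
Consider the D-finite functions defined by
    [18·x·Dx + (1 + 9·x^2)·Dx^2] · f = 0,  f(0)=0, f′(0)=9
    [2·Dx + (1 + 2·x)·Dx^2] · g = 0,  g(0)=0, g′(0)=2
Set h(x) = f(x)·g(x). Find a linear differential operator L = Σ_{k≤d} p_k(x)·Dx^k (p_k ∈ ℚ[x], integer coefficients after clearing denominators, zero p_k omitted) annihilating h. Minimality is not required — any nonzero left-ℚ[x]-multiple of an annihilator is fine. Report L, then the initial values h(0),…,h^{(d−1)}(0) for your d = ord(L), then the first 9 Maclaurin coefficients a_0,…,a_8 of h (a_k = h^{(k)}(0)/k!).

L = (792 + 3024·x + 22680·x^2 + 102384·x^3 + 174960·x^4 + 151632·x^5 + 104976·x^7)·Dx + (332 + 4752·x + 28908·x^2 + 127008·x^3 + 351216·x^4 + 542376·x^5 + 408240·x^6 + 157464·x^7 + 367416·x^8)·Dx^2 + (44 + 916·x + 6696·x^2 + 27252·x^3 + 85860·x^4 + 193428·x^5 + 279936·x^6 + 224532·x^7 + 157464·x^8 + 209952·x^9)·Dx^3 + (10 + 76·x + 418·x^2 + 1728·x^3 + 5391·x^4 + 12960·x^5 + 24948·x^6 + 34992·x^7 + 29889·x^8 + 26244·x^9 + 26244·x^10)·Dx^4  (order 4).
h: a_k = 0, 0, 18, -18, -30, 18, 1386/5, -1398/5, -1494, …
ICs: h(0) = 0, h′(0) = 0, h′′(0) = 36, h′′′(0) = -108.

f: a_k = 0, 9, 0, -27, 0, 729/5, 0, -6561/7, 0, …
g: a_k = 0, 2, -2, 8/3, -4, 32/5, -32/3, 128/7, -32, …
Product ⇒ symmetric product L₀, ord ≤ 4.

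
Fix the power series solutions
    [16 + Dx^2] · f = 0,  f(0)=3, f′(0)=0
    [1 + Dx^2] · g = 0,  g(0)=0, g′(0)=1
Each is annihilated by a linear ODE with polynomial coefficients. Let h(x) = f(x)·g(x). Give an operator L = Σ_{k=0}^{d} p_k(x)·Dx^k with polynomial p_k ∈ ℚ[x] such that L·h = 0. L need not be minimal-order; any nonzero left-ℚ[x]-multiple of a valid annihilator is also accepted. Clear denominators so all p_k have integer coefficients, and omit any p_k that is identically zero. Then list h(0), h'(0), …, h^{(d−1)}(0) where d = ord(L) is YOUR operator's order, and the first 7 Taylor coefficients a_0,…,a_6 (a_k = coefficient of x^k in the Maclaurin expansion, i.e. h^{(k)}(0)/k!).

f: a_k = 3, 0, -24, 0, 32, 0, -256/15, …
g: a_k = 0, 1, 0, -1/6, 0, 1/120, 0, …
h₀=f·g: eliminate ⇒ L₀, order ≤ 2·2.
L = 225 + 34·Dx^2 + Dx^4  (order 4).
h: a_k = 0, 3, 0, -49/2, 0, 1441/40, 0, …
ICs: h(0) = 0, h′(0) = 3, h′′(0) = 0, h′′′(0) = -147.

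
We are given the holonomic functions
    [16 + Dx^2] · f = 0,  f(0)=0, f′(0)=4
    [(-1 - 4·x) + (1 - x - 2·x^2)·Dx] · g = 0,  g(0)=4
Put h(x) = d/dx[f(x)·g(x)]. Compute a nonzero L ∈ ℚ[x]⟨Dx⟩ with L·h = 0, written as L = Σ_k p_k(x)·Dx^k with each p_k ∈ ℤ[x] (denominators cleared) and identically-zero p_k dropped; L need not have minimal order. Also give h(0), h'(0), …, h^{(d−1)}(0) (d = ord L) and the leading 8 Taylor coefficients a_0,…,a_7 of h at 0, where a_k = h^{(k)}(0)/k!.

L = (4 - 128·x - 192·x^2 + 256·x^3 + 256·x^4) + (-5 - 12·x + 48·x^2 + 64·x^3)·Dx + (3 - 7·x - 10·x^2 + 16·x^3 + 16·x^4)·Dx^2  (order 2).
h: a_k = 16, 32, 16, 448/3, 1232/3, 4704/5, 19408/9, 1566592/315, …
ICs: h(0) = 16, h′(0) = 32.

f: a_k = 0, 4, 0, -32/3, 0, 128/15, 0, -1024/315, …
g: a_k = 4, 4, 12, 20, 44, 84, 172, 340, …
L₀ := L_f ⊗_s L_g (sym. prod.), ord ≤ 2.
h=h₀': d/dx-closure on L₀ ⇒ L.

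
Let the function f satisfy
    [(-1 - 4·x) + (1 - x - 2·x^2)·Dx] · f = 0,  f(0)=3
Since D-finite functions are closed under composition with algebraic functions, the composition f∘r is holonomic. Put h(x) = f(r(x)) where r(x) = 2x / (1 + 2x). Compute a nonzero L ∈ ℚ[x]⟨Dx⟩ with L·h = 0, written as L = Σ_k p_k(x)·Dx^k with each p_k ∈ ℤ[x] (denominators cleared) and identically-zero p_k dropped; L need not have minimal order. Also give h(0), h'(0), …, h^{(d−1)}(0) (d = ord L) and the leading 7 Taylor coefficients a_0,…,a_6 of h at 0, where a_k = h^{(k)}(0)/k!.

L = (2 + 20·x) + (-1 - 4·x + 4·x^2 + 16·x^3)·Dx  (order 1).
h: a_k = 3, 6, 24, 0, 192, -384, 2304, …
ICs: h(0) = 3.

f: a_k = 3, 3, 9, 15, 33, 63, 129, …
Change of var in L_f (x↦r) gives L₀.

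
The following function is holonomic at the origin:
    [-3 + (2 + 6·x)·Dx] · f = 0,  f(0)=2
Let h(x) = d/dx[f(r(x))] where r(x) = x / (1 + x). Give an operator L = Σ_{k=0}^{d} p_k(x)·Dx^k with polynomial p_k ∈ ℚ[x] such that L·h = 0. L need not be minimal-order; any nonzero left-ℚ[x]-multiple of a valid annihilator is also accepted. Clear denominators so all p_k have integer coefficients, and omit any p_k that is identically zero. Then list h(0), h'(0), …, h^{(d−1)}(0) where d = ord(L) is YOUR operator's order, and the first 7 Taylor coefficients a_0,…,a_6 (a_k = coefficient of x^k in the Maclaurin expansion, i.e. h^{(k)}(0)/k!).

L = (-7 - 16·x) + (-2 - 10·x - 8·x^2)·Dx  (order 1).
h: a_k = 3, -21/2, 261/8, -1677/16, 45345/128, -318915/256, 4608345/1024, …
ICs: h(0) = 3.

f: a_k = 2, 3, -9/4, 27/8, -405/64, 1701/128, -15309/512, …
Substitute x→r, Dx→(1/r')Dx; clear ⇒ L₀.
Derive L from L₀ (diff closure).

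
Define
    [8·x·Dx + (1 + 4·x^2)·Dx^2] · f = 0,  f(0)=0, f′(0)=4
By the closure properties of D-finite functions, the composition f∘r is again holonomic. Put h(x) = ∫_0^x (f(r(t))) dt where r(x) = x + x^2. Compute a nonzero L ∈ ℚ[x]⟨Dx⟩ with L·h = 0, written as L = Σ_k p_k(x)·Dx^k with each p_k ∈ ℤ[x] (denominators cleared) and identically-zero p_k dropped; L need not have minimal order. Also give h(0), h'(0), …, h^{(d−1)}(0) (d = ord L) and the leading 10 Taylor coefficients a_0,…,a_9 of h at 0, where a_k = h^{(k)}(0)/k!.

f: a_k = 0, 4, 0, -16/3, 0, 64/5, 0, -256/7, 0, 1024/9, …
L₀ from L_f via x↦r, Dx↦r'^{-1}Dx.
Integrate: L := L₀·Dx.
L = (-2 + 8·x + 32·x^2 + 48·x^3 + 24·x^4)·Dx^2 + (1 + 2·x + 4·x^2 + 16·x^3 + 20·x^4 + 8·x^5)·Dx^3  (order 3).
h: a_k = 0, 0, 2, 4/3, -4/3, -16/5, -8/15, 176/21, 80/7, -128/9, …
ICs: h(0) = 0, h′(0) = 0, h′′(0) = 4.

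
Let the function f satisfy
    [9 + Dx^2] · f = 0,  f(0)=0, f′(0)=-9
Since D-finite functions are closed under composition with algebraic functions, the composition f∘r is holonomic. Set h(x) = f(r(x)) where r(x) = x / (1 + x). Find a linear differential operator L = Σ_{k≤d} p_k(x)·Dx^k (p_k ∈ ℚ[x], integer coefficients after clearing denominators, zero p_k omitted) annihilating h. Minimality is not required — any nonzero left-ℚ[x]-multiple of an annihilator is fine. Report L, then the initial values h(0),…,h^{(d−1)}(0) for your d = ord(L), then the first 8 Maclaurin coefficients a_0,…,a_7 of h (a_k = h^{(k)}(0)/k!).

f: a_k = 0, -9, 0, 27/2, 0, -243/40, 0, 729/560, …
h₀=f(r): pull back L_f along r ⇒ L₀.
L = 9 + (2 + 6·x + 6·x^2 + 2·x^3)·Dx + (1 + 4·x + 6·x^2 + 4·x^3 + x^4)·Dx^2  (order 2).
h: a_k = 0, -9, 9, 9/2, -63/2, 2637/40, -765/8, 58059/560, …
ICs: h(0) = 0, h′(0) = -9.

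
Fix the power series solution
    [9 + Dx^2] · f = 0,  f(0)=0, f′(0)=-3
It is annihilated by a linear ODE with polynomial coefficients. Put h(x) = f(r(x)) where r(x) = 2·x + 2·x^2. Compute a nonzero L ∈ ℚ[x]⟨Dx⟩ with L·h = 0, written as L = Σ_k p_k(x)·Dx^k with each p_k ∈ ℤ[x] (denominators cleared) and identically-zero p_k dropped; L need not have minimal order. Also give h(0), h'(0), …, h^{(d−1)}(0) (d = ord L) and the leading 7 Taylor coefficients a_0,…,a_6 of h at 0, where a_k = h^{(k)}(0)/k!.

f: a_k = 0, -3, 0, 9/2, 0, -81/40, 0, …
L₀ from L_f via x↦r, Dx↦r'^{-1}Dx.
L = (36 + 216·x + 432·x^2 + 288·x^3) - 2·Dx + (1 + 2·x)·Dx^2  (order 2).
h: a_k = 0, -6, -6, 36, 108, 216/5, -288, …
ICs: h(0) = 0, h′(0) = -6.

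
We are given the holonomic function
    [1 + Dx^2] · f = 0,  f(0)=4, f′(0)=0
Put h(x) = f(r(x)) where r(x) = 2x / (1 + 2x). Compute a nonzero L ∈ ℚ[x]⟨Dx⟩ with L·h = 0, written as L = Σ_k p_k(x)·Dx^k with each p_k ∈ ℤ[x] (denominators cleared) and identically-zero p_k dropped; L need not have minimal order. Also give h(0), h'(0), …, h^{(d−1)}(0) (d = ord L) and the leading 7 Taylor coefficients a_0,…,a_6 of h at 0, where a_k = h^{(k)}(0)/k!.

f: a_k = 4, 0, -2, 0, 1/6, 0, -1/180, …
h₀=f(r): pull back L_f along r ⇒ L₀.
L = 4 + (4 + 24·x + 48·x^2 + 32·x^3)·Dx + (1 + 8·x + 24·x^2 + 32·x^3 + 16·x^4)·Dx^2  (order 2).
h: a_k = 4, 0, -8, 32, -280/3, 704/3, -24016/45, …
ICs: h(0) = 4, h′(0) = 0.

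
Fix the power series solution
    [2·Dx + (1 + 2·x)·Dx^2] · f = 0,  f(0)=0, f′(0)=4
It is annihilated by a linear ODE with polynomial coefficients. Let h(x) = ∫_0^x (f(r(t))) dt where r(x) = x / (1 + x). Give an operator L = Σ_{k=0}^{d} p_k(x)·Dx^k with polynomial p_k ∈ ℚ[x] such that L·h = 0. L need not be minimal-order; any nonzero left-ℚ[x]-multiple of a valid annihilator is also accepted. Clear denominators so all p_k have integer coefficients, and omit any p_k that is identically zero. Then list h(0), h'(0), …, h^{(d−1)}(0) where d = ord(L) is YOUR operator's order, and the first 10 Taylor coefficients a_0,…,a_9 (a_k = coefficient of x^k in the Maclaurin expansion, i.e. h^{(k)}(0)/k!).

L = (4 + 6·x)·Dx^2 + (1 + 4·x + 3·x^2)·Dx^3  (order 3).
h: a_k = 0, 0, 2, -8/3, 13/3, -8, 242/15, -104/3, 1093/14, -1640/9, …
ICs: h(0) = 0, h′(0) = 0, h′′(0) = 4.

f: a_k = 0, 4, -4, 16/3, -8, 64/5, -64/3, 256/7, -64, 1024/9, …
h₀=f(r): pull back L_f along r ⇒ L₀.
h=∫₀ˣh₀: take L = L₀·Dx.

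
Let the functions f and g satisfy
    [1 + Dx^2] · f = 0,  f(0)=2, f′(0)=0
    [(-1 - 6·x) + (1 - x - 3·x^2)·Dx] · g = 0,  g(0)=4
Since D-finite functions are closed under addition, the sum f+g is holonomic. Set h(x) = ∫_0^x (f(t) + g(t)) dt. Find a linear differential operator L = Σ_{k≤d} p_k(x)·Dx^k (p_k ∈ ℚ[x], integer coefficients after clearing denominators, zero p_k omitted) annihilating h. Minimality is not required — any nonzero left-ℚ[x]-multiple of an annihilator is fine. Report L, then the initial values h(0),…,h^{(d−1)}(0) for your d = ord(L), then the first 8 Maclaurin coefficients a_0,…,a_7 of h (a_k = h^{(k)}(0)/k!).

f: a_k = 2, 0, -1, 0, 1/12, 0, -1/360, 0, …
g: a_k = 4, 4, 16, 28, 76, 160, 388, 868, …
h₀=f+g: left-lcm gives L₀, ord ≤ 3.
h=∫₀ˣh₀: take L = L₀·Dx.
L = (-43 - 292·x - 307·x^2 - 624·x^3 - 45·x^4 - 54·x^5)·Dx + (9 + 7·x + 6·x^2 - 91·x^3 - 144·x^4 - 27·x^5 - 27·x^6)·Dx^2 + (-43 - 292·x - 307·x^2 - 624·x^3 - 45·x^4 - 54·x^5)·Dx^3 + (9 + 7·x + 6·x^2 - 91·x^3 - 144·x^4 - 27·x^5 - 27·x^6)·Dx^4  (order 4).
h: a_k = 0, 6, 2, 5, 7, 913/60, 80/3, 139679/2520, …
ICs: h(0) = 0, h′(0) = 6, h′′(0) = 4, h′′′(0) = 30.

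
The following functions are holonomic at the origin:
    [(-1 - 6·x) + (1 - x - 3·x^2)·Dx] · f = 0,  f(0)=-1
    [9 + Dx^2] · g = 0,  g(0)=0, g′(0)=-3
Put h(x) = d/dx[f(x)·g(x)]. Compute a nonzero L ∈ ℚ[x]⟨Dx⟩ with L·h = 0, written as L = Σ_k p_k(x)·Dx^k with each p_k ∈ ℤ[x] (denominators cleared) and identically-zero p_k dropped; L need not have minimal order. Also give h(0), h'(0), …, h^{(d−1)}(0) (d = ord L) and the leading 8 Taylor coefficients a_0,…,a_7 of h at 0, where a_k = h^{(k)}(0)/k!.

f: a_k = -1, -1, -4, -7, -19, -40, -97, -217, …
g: a_k = 0, -3, 0, 9/2, 0, -81/40, 0, 243/560, …
Product ⇒ symmetric product L₀, ord ≤ 2.
h=h₀': d/dx-closure on L₀ ⇒ L.
L = (-15 - 54·x - 135·x^2 + 162·x^3 + 243·x^4) + (6·x + 54·x^2 + 108·x^3)·Dx + (1 - 4·x - 9·x^2 + 18·x^3 + 27·x^4)·Dx^2  (order 2).
h: a_k = 3, 6, 45/2, 66, 1641/8, 10863/20, 119373/80, 54291/14, …
ICs: h(0) = 3, h′(0) = 6.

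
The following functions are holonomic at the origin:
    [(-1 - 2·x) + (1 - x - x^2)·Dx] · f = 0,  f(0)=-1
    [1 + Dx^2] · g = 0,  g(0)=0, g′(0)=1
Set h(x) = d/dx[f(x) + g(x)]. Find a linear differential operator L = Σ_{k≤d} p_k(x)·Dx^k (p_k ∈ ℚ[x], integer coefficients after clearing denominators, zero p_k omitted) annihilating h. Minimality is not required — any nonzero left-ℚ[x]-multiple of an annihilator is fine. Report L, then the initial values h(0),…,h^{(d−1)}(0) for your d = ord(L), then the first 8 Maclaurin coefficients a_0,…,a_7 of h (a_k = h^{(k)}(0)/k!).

f: a_k = -1, -1, -2, -3, -5, -8, -13, -21, …
g: a_k = 0, 1, 0, -1/6, 0, 1/120, 0, -1/5040, …
h₀=f+g: left-lcm gives L₀, ord ≤ 3.
Differentiate: ansatz ord ≤ ord L₀ ⇒ L.
L = (124 + 358·x + 470·x^2 + 230·x^3 + 130·x^4 + 18·x^5 + 6·x^6) + (-19 - 29·x + 36·x^2 + 55·x^3 + 50·x^4 + 27·x^5 + 7·x^6 + 2·x^7)·Dx + (124 + 358·x + 470·x^2 + 230·x^3 + 130·x^4 + 18·x^5 + 6·x^6)·Dx^2 + (-19 - 29·x + 36·x^2 + 55·x^3 + 50·x^4 + 27·x^5 + 7·x^6 + 2·x^7)·Dx^3  (order 3).
h: a_k = 0, -4, -19/2, -20, -959/24, -78, -105841/720, -272, …
ICs: h(0) = 0, h′(0) = -4, h′′(0) = -19.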